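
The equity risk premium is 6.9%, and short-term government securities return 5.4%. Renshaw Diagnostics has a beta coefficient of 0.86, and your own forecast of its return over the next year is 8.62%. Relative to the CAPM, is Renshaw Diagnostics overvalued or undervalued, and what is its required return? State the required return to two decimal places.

Required return = R_f + β·MRP = 5.4% + 0.86 × 6.9% = 11.33%
Forecast 8.62% < required 11.33% → the stock plots below the SML → overvalued.

Overvalued; required return 11.33%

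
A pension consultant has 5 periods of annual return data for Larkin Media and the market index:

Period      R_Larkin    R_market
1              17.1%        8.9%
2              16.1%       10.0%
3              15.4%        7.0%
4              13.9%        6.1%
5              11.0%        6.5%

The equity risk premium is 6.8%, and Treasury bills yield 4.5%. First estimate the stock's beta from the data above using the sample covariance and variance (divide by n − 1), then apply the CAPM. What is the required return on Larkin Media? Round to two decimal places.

11.37%

Mean R_i = (17.1 + 16.1 + 15.4 + 13.9 + 11.0) / 5 = 14.7000%
Mean R_m = (8.9 + 10.0 + 7.0 + 6.1 + 6.5) / 5 = 7.7000%
Σ(R_i − R̄_i)(R_m − R̄_m) = 11.3300  ⇒  Cov = 11.3300 / 4 = 2.8325
Σ(R_m − R̄_m)² = 11.2200  ⇒  Var(R_m) = 11.2200 / 4 = 2.8050
β = Cov / Var(R_m) = 2.8325 / 2.8050 = 1.0098
E(R) = R_f + β × MRP = 4.5% + 1.0098 × 6.8% = 11.37%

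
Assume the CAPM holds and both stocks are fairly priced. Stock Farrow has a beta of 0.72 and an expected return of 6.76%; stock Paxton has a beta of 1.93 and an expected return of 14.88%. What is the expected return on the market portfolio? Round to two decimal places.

Both satisfy E(R) = R_f + β·MRP, so the slope of the SML is
MRP = (14.88% − 6.76%) / (1.93 − 0.72) = 8.12% / 1.21 = 6.7107%
R_f = E(R_Farrow) − β_Farrow·MRP = 6.76% − 0.72 × 6.7107% = 1.9283%
E(R_m) = R_f + MRP = 1.9283% + 6.7107% = 8.64%

8.64%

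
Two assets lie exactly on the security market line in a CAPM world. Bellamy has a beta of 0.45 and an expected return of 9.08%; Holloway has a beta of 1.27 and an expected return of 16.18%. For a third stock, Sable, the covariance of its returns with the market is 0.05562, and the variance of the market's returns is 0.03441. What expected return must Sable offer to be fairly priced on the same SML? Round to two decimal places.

19.18%

MRP = (16.18% − 9.08%) / (1.27 − 0.45) = 8.6585%
R_f = 9.08% − 0.45 × 8.6585% = 5.1837%
β_Sable = Cov / Var(R_m) = 0.05562 / 0.03441 = 1.6164
E(R_Sable) = R_f + β × MRP = 5.1837% + 1.6164 × 8.6585% = 19.18%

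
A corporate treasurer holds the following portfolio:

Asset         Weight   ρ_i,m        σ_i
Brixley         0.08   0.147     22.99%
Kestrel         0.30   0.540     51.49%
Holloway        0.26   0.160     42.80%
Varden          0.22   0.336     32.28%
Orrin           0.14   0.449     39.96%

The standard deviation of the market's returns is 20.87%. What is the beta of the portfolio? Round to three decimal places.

0.733

β_Brixley = 0.147 × 22.99% / 20.87% = 0.1619
β_Kestrel = 0.540 × 51.49% / 20.87% = 1.3323
β_Holloway = 0.160 × 42.80% / 20.87% = 0.3281
β_Varden = 0.336 × 32.28% / 20.87% = 0.5197
β_Orrin = 0.449 × 39.96% / 20.87% = 0.8597
β_P = Σ w_i β_i = 0.08×0.1619 + 0.30×1.3323 + 0.26×0.3281 + 0.22×0.5197 + 0.14×0.8597 = 0.7326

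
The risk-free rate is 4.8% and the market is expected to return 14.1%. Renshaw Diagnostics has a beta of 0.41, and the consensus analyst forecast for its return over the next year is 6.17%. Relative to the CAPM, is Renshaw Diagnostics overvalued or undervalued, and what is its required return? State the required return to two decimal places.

MRP = 14.1% − 4.8% = 9.30%
Required return = R_f + β·MRP = 4.8% + 0.41 × 9.3% = 8.61%
Forecast 6.17% < required 8.61% → the stock plots below the SML → overvalued.

Overvalued; required return 8.61%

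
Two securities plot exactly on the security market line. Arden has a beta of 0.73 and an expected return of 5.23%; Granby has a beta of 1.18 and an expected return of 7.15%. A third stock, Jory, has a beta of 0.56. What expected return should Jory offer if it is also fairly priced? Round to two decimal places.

MRP (SML slope) = (7.15% − 5.23%) / (1.18 − 0.73) = 1.92% / 0.45 = 4.2667%
R_f (intercept) = 5.23% − 0.73 × 4.2667% = 2.1153%
E(R_Jory) = R_f + β × MRP = 2.1153% + 0.56 × 4.2667% = 4.50%

4.50%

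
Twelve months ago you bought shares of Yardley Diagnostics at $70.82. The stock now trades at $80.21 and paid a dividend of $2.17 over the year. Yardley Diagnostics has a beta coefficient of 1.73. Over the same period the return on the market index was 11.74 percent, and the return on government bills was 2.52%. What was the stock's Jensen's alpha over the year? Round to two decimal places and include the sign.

Realised HPR = (P1 + D1 − P0) / P0 = (80.21 + 2.17 − 70.82) / 70.82 = 11.56 / 70.82 = 16.3231%
MRP = 11.74% − 2.52% = 9.22%
CAPM required = R_f + β·MRP = 2.52% + 1.73 × 9.22% = 18.4706%
α = realised − required = 16.3231% − 18.4706% = -2.15%

-2.15%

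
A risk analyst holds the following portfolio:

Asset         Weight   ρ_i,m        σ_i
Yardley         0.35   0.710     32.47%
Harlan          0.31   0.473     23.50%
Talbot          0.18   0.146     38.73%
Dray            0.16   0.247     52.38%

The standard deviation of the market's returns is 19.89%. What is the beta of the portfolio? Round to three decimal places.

0.734

β_Yardley = 0.710 × 32.47% / 19.89% = 1.1591
β_Harlan = 0.473 × 23.50% / 19.89% = 0.5588
β_Talbot = 0.146 × 38.73% / 19.89% = 0.2843
β_Dray = 0.247 × 52.38% / 19.89% = 0.6505
β_P = Σ w_i β_i = 0.35×1.1591 + 0.31×0.5588 + 0.18×0.2843 + 0.16×0.6505 = 0.7342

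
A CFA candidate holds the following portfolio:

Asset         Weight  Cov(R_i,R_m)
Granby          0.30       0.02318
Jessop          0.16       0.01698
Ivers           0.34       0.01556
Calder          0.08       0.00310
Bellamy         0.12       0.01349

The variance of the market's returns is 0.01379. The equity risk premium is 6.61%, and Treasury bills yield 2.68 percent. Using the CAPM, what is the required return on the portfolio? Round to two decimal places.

β_Granby = 0.02318 / 0.01379 = 1.6809
β_Jessop = 0.01698 / 0.01379 = 1.2313
β_Ivers = 0.01556 / 0.01379 = 1.1284
β_Calder = 0.00310 / 0.01379 = 0.2248
β_Bellamy = 0.01349 / 0.01379 = 0.9782
β_P = Σ w_i β_i = 0.30×1.6809 + 0.16×1.2313 + 0.34×1.1284 + 0.08×0.2248 + 0.12×0.9782 = 1.2203
E(R_P) = R_f + β_P × MRP = 2.68% + 1.2203 × 6.61% = 10.75%

10.75%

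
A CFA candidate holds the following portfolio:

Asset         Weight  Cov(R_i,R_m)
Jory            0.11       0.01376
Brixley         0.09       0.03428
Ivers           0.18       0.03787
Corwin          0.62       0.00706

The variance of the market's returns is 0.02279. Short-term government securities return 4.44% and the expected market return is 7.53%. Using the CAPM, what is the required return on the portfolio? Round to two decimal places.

β_Jory = 0.01376 / 0.02279 = 0.6038
β_Brixley = 0.03428 / 0.02279 = 1.5042
β_Ivers = 0.03787 / 0.02279 = 1.6617
β_Corwin = 0.00706 / 0.02279 = 0.3098
β_P = Σ w_i β_i = 0.11×0.6038 + 0.09×1.5042 + 0.18×1.6617 + 0.62×0.3098 = 0.6930
MRP = 7.53% − 4.44% = 3.09%
E(R_P) = R_f + β_P × MRP = 4.44% + 0.6930 × 3.09% = 6.58%

6.58%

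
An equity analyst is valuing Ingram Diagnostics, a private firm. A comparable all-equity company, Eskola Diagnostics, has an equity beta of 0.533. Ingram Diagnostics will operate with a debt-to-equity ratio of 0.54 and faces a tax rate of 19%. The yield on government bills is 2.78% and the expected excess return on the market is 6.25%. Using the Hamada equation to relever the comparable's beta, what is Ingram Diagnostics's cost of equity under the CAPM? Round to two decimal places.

β_L = β_U × [1 + (1 − t)(D/E)] = 0.533 × [1 + (1 − 0.19) × 0.54]
    = 0.533 × [1 + 0.81 × 0.54] = 0.533 × 1.4374 = 0.7661
E(R) = R_f + β_L × MRP = 2.78% + 0.7661 × 6.25% = 7.57%

7.57%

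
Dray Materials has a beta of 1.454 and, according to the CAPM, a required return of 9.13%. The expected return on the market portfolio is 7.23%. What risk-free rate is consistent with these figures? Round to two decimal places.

3.04%

E(R) = R_f + β(E(R_m) − R_f) = R_f(1 − β) + β·E(R_m)
9.13% = R_f × (1 − 1.454) + 1.454 × 7.23%
9.13% = R_f × -0.454 + 10.51242%
R_f = (9.13% − 10.51242%) / -0.454 = 3.04%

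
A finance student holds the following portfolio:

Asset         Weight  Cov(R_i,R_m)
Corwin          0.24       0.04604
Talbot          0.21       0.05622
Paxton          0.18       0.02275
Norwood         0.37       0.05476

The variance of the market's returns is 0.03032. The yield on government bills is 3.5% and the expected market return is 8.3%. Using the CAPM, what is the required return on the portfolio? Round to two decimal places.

β_Corwin = 0.04604 / 0.03032 = 1.5185
β_Talbot = 0.05622 / 0.03032 = 1.8542
β_Paxton = 0.02275 / 0.03032 = 0.7503
β_Norwood = 0.05476 / 0.03032 = 1.8061
β_P = Σ w_i β_i = 0.24×1.5185 + 0.21×1.8542 + 0.18×0.7503 + 0.37×1.8061 = 1.5571
MRP = 8.3% − 3.5% = 4.80%
E(R_P) = R_f + β_P × MRP = 3.5% + 1.5571 × 4.8% = 10.97%

10.97%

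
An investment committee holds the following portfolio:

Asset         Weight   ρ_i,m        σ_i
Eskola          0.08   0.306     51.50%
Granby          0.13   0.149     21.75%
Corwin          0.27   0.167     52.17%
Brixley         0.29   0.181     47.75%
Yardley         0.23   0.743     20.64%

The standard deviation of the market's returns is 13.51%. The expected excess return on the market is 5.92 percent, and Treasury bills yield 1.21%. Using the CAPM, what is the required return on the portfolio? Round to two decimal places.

5.62%

β_Eskola = 0.306 × 51.50% / 13.51% = 1.1665
β_Granby = 0.149 × 21.75% / 13.51% = 0.2399
β_Corwin = 0.167 × 52.17% / 13.51% = 0.6449
β_Brixley = 0.181 × 47.75% / 13.51% = 0.6397
β_Yardley = 0.743 × 20.64% / 13.51% = 1.1351
β_P = Σ w_i β_i = 0.08×1.1665 + 0.13×0.2399 + 0.27×0.6449 + 0.29×0.6397 + 0.23×1.1351 = 0.7452
E(R_P) = R_f + β_P × MRP = 1.21% + 0.7452 × 5.92% = 5.62%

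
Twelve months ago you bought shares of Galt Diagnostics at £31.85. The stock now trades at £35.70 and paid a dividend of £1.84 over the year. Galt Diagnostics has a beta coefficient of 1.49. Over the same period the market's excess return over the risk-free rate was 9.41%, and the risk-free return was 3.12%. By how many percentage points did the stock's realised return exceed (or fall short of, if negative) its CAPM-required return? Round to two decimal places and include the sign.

Realised HPR = (P1 + D1 − P0) / P0 = (35.70 + 1.84 − 31.85) / 31.85 = 5.69 / 31.85 = 17.8650%
CAPM required = R_f + β·MRP = 3.12% + 1.49 × 9.41% = 17.1409%
α = realised − required = 17.8650% − 17.1409% = +0.72%

+0.72%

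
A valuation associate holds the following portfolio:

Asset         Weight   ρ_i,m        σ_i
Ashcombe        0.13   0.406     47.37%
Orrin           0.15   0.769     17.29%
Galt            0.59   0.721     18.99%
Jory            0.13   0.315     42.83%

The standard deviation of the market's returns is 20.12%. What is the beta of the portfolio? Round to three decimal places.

0.712

β_Ashcombe = 0.406 × 47.37% / 20.12% = 0.9559
β_Orrin = 0.769 × 17.29% / 20.12% = 0.6608
β_Galt = 0.721 × 18.99% / 20.12% = 0.6805
β_Jory = 0.315 × 42.83% / 20.12% = 0.6705
β_P = Σ w_i β_i = 0.13×0.9559 + 0.15×0.6608 + 0.59×0.6805 + 0.13×0.6705 = 0.7120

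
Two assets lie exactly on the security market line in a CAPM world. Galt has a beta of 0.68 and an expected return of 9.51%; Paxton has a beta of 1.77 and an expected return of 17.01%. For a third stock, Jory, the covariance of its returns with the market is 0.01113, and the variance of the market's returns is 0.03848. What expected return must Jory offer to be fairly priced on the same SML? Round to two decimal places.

MRP = (17.01% − 9.51%) / (1.77 − 0.68) = 6.8807%
R_f = 9.51% − 0.68 × 6.8807% = 4.8311%
β_Jory = Cov / Var(R_m) = 0.01113 / 0.03848 = 0.2892
E(R_Jory) = R_f + β × MRP = 4.8311% + 0.2892 × 6.8807% = 6.82%

6.82%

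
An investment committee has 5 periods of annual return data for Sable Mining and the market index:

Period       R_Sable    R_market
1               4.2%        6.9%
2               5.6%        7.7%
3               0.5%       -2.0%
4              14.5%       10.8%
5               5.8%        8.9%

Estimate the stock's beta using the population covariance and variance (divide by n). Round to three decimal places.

0.832

Mean R_i = (4.2 + 5.6 + 0.5 + 14.5 + 5.8) / 5 = 6.1200%
Mean R_m = (6.9 + 7.7 − 2.0 + 10.8 + 8.9) / 5 = 6.4600%
Σ(R_i − R̄_i)(R_m − R̄_m) = 81.6440  ⇒  Cov = 81.6440 / 5 = 16.3288
Σ(R_m − R̄_m)² = 98.0920  ⇒  Var(R_m) = 98.0920 / 5 = 19.6184
β = Cov / Var(R_m) = 16.3288 / 19.6184 = 0.8323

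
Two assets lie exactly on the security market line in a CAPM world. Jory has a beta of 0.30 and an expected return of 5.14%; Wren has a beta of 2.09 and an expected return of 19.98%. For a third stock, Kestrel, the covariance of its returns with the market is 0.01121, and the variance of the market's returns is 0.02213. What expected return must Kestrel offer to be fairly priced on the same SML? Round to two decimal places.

6.85%

MRP = (19.98% − 5.14%) / (2.09 − 0.30) = 8.2905%
R_f = 5.14% − 0.30 × 8.2905% = 2.6529%
β_Kestrel = Cov / Var(R_m) = 0.01121 / 0.02213 = 0.5066
E(R_Kestrel) = R_f + β × MRP = 2.6529% + 0.5066 × 8.2905% = 6.85%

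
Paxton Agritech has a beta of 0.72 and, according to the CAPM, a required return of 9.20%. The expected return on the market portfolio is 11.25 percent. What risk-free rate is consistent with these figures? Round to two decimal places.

E(R) = R_f + β(E(R_m) − R_f) = R_f(1 − β) + β·E(R_m)
9.20% = R_f × (1 − 0.72) + 0.72 × 11.25%
9.20% = R_f × 0.28 + 8.1000%
R_f = (9.20% − 8.1000%) / 0.28 = 3.93%

3.93%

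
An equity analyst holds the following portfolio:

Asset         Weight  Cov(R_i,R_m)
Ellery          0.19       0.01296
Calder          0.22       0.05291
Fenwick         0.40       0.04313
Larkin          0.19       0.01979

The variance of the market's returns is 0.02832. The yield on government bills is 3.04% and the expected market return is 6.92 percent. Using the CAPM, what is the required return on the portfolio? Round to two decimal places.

β_Ellery = 0.01296 / 0.02832 = 0.4576
β_Calder = 0.05291 / 0.02832 = 1.8683
β_Fenwick = 0.04313 / 0.02832 = 1.5230
β_Larkin = 0.01979 / 0.02832 = 0.6988
β_P = Σ w_i β_i = 0.19×0.4576 + 0.22×1.8683 + 0.40×1.5230 + 0.19×0.6988 = 1.2399
MRP = 6.92% − 3.04% = 3.88%
E(R_P) = R_f + β_P × MRP = 3.04% + 1.2399 × 3.88% = 7.85%

7.85%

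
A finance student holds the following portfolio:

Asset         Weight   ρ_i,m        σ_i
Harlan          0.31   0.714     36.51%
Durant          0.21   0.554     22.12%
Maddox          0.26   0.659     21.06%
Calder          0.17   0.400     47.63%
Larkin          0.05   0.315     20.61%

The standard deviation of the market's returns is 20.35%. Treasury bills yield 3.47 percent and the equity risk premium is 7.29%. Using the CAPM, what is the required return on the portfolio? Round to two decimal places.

β_Harlan = 0.714 × 36.51% / 20.35% = 1.2810
β_Durant = 0.554 × 22.12% / 20.35% = 0.6022
β_Maddox = 0.659 × 21.06% / 20.35% = 0.6820
β_Calder = 0.400 × 47.63% / 20.35% = 0.9362
β_Larkin = 0.315 × 20.61% / 20.35% = 0.3190
β_P = Σ w_i β_i = 0.31×1.2810 + 0.21×0.6022 + 0.26×0.6820 + 0.17×0.9362 + 0.05×0.3190 = 0.8760
E(R_P) = R_f + β_P × MRP = 3.47% + 0.8760 × 7.29% = 9.86%

9.86%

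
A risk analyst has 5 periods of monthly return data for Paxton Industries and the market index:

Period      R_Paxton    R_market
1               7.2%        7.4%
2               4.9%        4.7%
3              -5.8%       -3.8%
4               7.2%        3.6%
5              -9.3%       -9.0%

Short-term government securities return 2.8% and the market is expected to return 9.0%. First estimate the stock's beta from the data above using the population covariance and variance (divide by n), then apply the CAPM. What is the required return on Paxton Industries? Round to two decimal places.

9.74%

Mean R_i = (7.2 + 4.9 − 5.8 + 7.2 − 9.3) / 5 = 0.8400%
Mean R_m = (7.4 + 4.7 − 3.8 + 3.6 − 9.0) / 5 = 0.5800%
Σ(R_i − R̄_i)(R_m − R̄_m) = 205.5340  ⇒  Cov = 205.5340 / 5 = 41.1068
Σ(R_m − R̄_m)² = 183.5680  ⇒  Var(R_m) = 183.5680 / 5 = 36.7136
β = Cov / Var(R_m) = 41.1068 / 36.7136 = 1.1197
MRP = 9.0% − 2.8% = 6.20%
E(R) = R_f + β × MRP = 2.8% + 1.1197 × 6.2% = 9.74%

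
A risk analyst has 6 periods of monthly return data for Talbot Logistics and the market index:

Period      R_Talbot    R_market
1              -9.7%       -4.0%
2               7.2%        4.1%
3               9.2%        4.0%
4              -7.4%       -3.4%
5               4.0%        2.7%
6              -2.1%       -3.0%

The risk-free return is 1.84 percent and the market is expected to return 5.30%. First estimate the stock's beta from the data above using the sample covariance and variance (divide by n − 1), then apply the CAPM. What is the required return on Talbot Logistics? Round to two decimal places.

Mean R_i = (-9.7 + 7.2 + 9.2 − 7.4 + 4.0 − 2.1) / 6 = 0.2000%
Mean R_m = (-4.0 + 4.1 + 4.0 − 3.4 + 2.7 − 3.0) / 6 = 0.0667%
Σ(R_i − R̄_i)(R_m − R̄_m) = 147.3000  ⇒  Cov = 147.3000 / 5 = 29.4600
Σ(R_m − R̄_m)² = 76.6333  ⇒  Var(R_m) = 76.6333 / 5 = 15.3267
β = Cov / Var(R_m) = 29.4600 / 15.3267 = 1.9221
MRP = 5.30% − 1.84% = 3.46%
E(R) = R_f + β × MRP = 1.84% + 1.9221 × 3.46% = 8.49%

8.49%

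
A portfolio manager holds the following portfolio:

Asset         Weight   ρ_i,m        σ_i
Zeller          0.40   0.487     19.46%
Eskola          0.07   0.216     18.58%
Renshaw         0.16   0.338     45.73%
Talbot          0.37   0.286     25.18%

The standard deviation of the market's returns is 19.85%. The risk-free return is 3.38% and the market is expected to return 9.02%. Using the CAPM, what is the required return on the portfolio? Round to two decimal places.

β_Zeller = 0.487 × 19.46% / 19.85% = 0.4774
β_Eskola = 0.216 × 18.58% / 19.85% = 0.2022
β_Renshaw = 0.338 × 45.73% / 19.85% = 0.7787
β_Talbot = 0.286 × 25.18% / 19.85% = 0.3628
β_P = Σ w_i β_i = 0.40×0.4774 + 0.07×0.2022 + 0.16×0.7787 + 0.37×0.3628 = 0.4639
MRP = 9.02% − 3.38% = 5.64%
E(R_P) = R_f + β_P × MRP = 3.38% + 0.4639 × 5.64% = 6.00%

6.00%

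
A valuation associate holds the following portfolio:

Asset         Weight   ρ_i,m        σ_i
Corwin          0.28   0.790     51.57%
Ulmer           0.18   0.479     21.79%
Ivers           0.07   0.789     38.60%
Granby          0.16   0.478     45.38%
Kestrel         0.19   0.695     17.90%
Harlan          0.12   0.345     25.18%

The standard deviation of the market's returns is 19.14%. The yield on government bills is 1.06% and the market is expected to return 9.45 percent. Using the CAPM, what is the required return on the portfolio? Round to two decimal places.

β_Corwin = 0.790 × 51.57% / 19.14% = 2.1285
β_Ulmer = 0.479 × 21.79% / 19.14% = 0.5453
β_Ivers = 0.789 × 38.60% / 19.14% = 1.5912
β_Granby = 0.478 × 45.38% / 19.14% = 1.1333
β_Kestrel = 0.695 × 17.90% / 19.14% = 0.6500
β_Harlan = 0.345 × 25.18% / 19.14% = 0.4539
β_P = Σ w_i β_i = 0.28×2.1285 + 0.18×0.5453 + 0.07×1.5912 + 0.16×1.1333 + 0.19×0.6500 + 0.12×0.4539 = 1.1648
MRP = 9.45% − 1.06% = 8.39%
E(R_P) = R_f + β_P × MRP = 1.06% + 1.1648 × 8.39% = 10.83%

10.83%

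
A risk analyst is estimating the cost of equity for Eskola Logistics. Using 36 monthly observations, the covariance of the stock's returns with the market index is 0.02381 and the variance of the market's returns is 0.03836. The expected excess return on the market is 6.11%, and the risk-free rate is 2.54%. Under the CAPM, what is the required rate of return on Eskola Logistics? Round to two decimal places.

β = Cov(R_i, R_m) / Var(R_m) = 0.02381 / 0.03836 = 0.6207
E(R) = R_f + β × MRP = 2.54% + 0.6207 × 6.11% = 6.33%

6.33%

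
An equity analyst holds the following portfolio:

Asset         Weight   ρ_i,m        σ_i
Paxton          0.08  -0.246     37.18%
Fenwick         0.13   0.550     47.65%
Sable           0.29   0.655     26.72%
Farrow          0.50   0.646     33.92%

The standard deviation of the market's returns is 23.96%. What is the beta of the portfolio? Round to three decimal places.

0.781

β_Paxton = -0.246 × 37.18% / 23.96% = -0.3817
β_Fenwick = 0.550 × 47.65% / 23.96% = 1.0938
β_Sable = 0.655 × 26.72% / 23.96% = 0.7305
β_Farrow = 0.646 × 33.92% / 23.96% = 0.9145
β_P = Σ w_i β_i = 0.08×-0.3817 + 0.13×1.0938 + 0.29×0.7305 + 0.50×0.9145 = 0.7808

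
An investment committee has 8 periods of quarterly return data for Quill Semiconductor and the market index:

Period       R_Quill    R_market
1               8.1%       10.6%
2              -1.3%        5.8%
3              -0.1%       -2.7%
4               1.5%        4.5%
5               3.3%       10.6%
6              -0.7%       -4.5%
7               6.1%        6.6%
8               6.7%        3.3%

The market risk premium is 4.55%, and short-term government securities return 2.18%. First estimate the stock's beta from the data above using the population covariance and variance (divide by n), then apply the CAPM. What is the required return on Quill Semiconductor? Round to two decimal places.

Mean R_i = (8.1 − 1.3 − 0.1 + 1.5 + 3.3 − 0.7 + 6.1 + 6.7) / 8 = 2.9500%
Mean R_m = (10.6 + 5.8 − 2.7 + 4.5 + 10.6 − 4.5 + 6.6 + 3.3) / 8 = 4.2750%
Σ(R_i − R̄_i)(R_m − R̄_m) = 84.9500  ⇒  Cov = 84.9500 / 8 = 10.6188
Σ(R_m − R̄_m)² = 214.3950  ⇒  Var(R_m) = 214.3950 / 8 = 26.7994
β = Cov / Var(R_m) = 10.6188 / 26.7994 = 0.3962
E(R) = R_f + β × MRP = 2.18% + 0.3962 × 4.55% = 3.98%

3.98%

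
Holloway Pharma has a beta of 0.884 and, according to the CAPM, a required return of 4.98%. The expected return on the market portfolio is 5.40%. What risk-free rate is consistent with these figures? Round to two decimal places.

1.78%

E(R) = R_f + β(E(R_m) − R_f) = R_f(1 − β) + β·E(R_m)
4.98% = R_f × (1 − 0.884) + 0.884 × 5.40%
4.98% = R_f × 0.116 + 4.77360%
R_f = (4.98% − 4.77360%) / 0.116 = 1.78%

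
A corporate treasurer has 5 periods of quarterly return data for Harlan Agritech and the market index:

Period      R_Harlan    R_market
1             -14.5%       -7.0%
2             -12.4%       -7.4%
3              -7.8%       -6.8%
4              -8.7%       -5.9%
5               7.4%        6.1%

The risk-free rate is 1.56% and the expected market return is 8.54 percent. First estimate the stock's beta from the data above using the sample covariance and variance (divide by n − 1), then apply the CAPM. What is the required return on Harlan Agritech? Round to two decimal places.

Mean R_i = (-14.5 − 12.4 − 7.8 − 8.7 + 7.4) / 5 = -7.2000%
Mean R_m = (-7.0 − 7.4 − 6.8 − 5.9 + 6.1) / 5 = -4.2000%
Σ(R_i − R̄_i)(R_m − R̄_m) = 191.5700  ⇒  Cov = 191.5700 / 4 = 47.8925
Σ(R_m − R̄_m)² = 133.8200  ⇒  Var(R_m) = 133.8200 / 4 = 33.4550
β = Cov / Var(R_m) = 47.8925 / 33.4550 = 1.4315
MRP = 8.54% − 1.56% = 6.98%
E(R) = R_f + β × MRP = 1.56% + 1.4315 × 6.98% = 11.55%

11.55%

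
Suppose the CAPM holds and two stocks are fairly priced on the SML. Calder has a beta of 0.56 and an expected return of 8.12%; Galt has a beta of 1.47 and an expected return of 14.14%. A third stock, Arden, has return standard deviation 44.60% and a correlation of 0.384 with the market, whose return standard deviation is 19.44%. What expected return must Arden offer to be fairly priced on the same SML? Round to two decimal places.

10.24%

MRP = (14.14% − 8.12%) / (1.47 − 0.56) = 6.6154%
R_f = 8.12% − 0.56 × 6.6154% = 4.4154%
β_Arden = ρ·σ_i/σ_m = 0.384 × 44.60 / 19.44 = 0.8810
E(R_Arden) = R_f + β × MRP = 4.4154% + 0.8810 × 6.6154% = 10.24%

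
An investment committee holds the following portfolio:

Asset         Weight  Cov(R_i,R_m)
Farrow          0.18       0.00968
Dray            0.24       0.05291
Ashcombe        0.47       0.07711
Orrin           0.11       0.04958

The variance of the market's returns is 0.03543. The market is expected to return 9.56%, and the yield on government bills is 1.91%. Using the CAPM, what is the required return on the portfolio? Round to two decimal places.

14.03%

β_Farrow = 0.00968 / 0.03543 = 0.2732
β_Dray = 0.05291 / 0.03543 = 1.4934
β_Ashcombe = 0.07711 / 0.03543 = 2.1764
β_Orrin = 0.04958 / 0.03543 = 1.3994
β_P = Σ w_i β_i = 0.18×0.2732 + 0.24×1.4934 + 0.47×2.1764 + 0.11×1.3994 = 1.5844
MRP = 9.56% − 1.91% = 7.65%
E(R_P) = R_f + β_P × MRP = 1.91% + 1.5844 × 7.65% = 14.03%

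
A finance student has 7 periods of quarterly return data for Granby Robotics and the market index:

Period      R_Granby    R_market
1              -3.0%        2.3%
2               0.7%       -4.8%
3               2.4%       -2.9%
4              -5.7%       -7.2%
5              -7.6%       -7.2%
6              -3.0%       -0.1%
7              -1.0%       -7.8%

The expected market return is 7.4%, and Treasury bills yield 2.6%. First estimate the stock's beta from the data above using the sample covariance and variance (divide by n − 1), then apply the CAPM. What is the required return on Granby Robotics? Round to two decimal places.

Mean R_i = (-3.0 + 0.7 + 2.4 − 5.7 − 7.6 − 3.0 − 1.0) / 7 = -2.4571%
Mean R_m = (2.3 − 4.8 − 2.9 − 7.2 − 7.2 − 0.1 − 7.8) / 7 = -3.9571%
Σ(R_i − R̄_i)(R_m − R̄_m) = 18.5771  ⇒  Cov = 18.5771 / 6 = 3.0962
Σ(R_m − R̄_m)² = 91.6571  ⇒  Var(R_m) = 91.6571 / 6 = 15.2762
β = Cov / Var(R_m) = 3.0962 / 15.2762 = 0.2027
MRP = 7.4% − 2.6% = 4.80%
E(R) = R_f + β × MRP = 2.6% + 0.2027 × 4.8% = 3.57%

3.57%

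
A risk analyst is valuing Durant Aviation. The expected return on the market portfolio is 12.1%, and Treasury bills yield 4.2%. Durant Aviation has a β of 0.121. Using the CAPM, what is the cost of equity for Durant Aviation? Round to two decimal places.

5.16%

Market risk premium = E(R_m) − R_f = 12.1% − 4.2% = 7.90%
E(R) = R_f + β × MRP = 4.2% + 0.121 × 7.9% = 5.16%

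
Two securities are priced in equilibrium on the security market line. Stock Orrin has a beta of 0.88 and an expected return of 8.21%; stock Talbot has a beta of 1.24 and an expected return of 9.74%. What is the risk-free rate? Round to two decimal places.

Both satisfy E(R) = R_f + β·MRP, so the slope of the SML is
MRP = (9.74% − 8.21%) / (1.24 − 0.88) = 1.53% / 0.36 = 4.2500%
R_f = E(R_Orrin) − β_Orrin·MRP = 8.21% − 0.88 × 4.2500% = 4.4700%

4.47%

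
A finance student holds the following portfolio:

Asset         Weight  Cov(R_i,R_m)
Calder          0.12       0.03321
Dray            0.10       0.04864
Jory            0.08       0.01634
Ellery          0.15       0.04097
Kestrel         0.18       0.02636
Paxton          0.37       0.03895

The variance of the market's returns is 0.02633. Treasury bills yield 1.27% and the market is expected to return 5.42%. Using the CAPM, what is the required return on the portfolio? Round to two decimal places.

β_Calder = 0.03321 / 0.02633 = 1.2613
β_Dray = 0.04864 / 0.02633 = 1.8473
β_Jory = 0.01634 / 0.02633 = 0.6206
β_Ellery = 0.04097 / 0.02633 = 1.5560
β_Kestrel = 0.02636 / 0.02633 = 1.0011
β_Paxton = 0.03895 / 0.02633 = 1.4793
β_P = Σ w_i β_i = 0.12×1.2613 + 0.10×1.8473 + 0.08×0.6206 + 0.15×1.5560 + 0.18×1.0011 + 0.37×1.4793 = 1.3467
MRP = 5.42% − 1.27% = 4.15%
E(R_P) = R_f + β_P × MRP = 1.27% + 1.3467 × 4.15% = 6.86%

6.86%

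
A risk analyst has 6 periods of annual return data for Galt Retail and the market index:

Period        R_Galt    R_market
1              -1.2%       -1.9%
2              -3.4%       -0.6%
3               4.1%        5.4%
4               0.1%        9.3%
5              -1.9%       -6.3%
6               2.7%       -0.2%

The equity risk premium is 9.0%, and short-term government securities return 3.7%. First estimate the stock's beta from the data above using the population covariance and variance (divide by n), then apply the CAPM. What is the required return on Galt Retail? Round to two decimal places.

5.95%

Mean R_i = (-1.2 − 3.4 + 4.1 + 0.1 − 1.9 + 2.7) / 6 = 0.0667%
Mean R_m = (-1.9 − 0.6 + 5.4 + 9.3 − 6.3 − 0.2) / 6 = 0.9500%
Σ(R_i − R̄_i)(R_m − R̄_m) = 38.4400  ⇒  Cov = 38.4400 / 6 = 6.4067
Σ(R_m − R̄_m)² = 153.9350  ⇒  Var(R_m) = 153.9350 / 6 = 25.6558
β = Cov / Var(R_m) = 6.4067 / 25.6558 = 0.2497
E(R) = R_f + β × MRP = 3.7% + 0.2497 × 9.0% = 5.95%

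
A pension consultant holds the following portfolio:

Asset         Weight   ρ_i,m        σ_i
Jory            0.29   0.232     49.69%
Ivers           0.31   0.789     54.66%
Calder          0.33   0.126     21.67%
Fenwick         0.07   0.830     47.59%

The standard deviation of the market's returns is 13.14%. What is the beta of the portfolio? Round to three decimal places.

β_Jory = 0.232 × 49.69% / 13.14% = 0.8773
β_Ivers = 0.789 × 54.66% / 13.14% = 3.2821
β_Calder = 0.126 × 21.67% / 13.14% = 0.2078
β_Fenwick = 0.830 × 47.59% / 13.14% = 3.0061
β_P = Σ w_i β_i = 0.29×0.8773 + 0.31×3.2821 + 0.33×0.2078 + 0.07×3.0061 = 1.5509

1.551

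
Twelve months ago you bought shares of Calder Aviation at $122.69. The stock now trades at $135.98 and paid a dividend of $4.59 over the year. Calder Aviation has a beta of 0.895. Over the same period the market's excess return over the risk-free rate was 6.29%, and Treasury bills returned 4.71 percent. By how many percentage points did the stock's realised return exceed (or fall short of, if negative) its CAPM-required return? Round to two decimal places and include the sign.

+4.23%

Realised HPR = (P1 + D1 − P0) / P0 = (135.98 + 4.59 − 122.69) / 122.69 = 17.88 / 122.69 = 14.5733%
CAPM required = R_f + β·MRP = 4.71% + 0.895 × 6.29% = 10.33955%
α = realised − required = 14.5733% − 10.33955% = +4.23%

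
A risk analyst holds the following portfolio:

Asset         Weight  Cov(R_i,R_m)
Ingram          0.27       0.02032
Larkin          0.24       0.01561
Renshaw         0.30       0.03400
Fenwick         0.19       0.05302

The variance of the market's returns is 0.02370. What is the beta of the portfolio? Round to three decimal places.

1.245

β_Ingram = 0.02032 / 0.02370 = 0.8574
β_Larkin = 0.01561 / 0.02370 = 0.6586
β_Renshaw = 0.03400 / 0.02370 = 1.4346
β_Fenwick = 0.05302 / 0.02370 = 2.2371
β_P = Σ w_i β_i = 0.27×0.8574 + 0.24×0.6586 + 0.30×1.4346 + 0.19×2.2371 = 1.2450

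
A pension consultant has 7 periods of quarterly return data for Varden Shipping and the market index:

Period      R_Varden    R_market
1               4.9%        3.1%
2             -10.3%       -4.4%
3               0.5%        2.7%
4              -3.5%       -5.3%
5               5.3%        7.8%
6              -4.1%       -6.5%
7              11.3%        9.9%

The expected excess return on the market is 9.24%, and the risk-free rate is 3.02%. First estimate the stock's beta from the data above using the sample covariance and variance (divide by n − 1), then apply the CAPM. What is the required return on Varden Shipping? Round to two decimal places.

12.19%

Mean R_i = (4.9 − 10.3 + 0.5 − 3.5 + 5.3 − 4.1 + 11.3) / 7 = 0.5857%
Mean R_m = (3.1 − 4.4 + 2.7 − 5.3 + 7.8 − 6.5 + 9.9) / 7 = 1.0429%
Σ(R_i − R̄_i)(R_m − R̄_m) = 255.9943  ⇒  Cov = 255.9943 / 6 = 42.6657
Σ(R_m − R̄_m)² = 257.8371  ⇒  Var(R_m) = 257.8371 / 6 = 42.9729
β = Cov / Var(R_m) = 42.6657 / 42.9729 = 0.9929
E(R) = R_f + β × MRP = 3.02% + 0.9929 × 9.24% = 12.19%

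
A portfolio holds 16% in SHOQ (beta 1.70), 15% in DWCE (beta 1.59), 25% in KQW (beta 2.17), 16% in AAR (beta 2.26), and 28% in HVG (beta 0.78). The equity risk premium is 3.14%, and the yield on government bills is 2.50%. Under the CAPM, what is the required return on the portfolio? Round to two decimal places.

7.63%

β_P = Σ w_i β_i = 0.16×1.70 + 0.15×1.59 + 0.25×2.17 + 0.16×2.26 + 0.28×0.78 = 1.6330
E(R_P) = R_f + β_P × MRP = 2.50% + 1.6330 × 3.14% = 7.63%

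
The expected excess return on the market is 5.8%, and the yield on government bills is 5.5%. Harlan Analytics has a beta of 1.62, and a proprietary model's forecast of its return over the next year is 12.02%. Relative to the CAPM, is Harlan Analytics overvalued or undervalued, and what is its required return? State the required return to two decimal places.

Overvalued; required return 14.90%

Required return = R_f + β·MRP = 5.5% + 1.62 × 5.8% = 14.90%
Forecast 12.02% < required 14.90% → the stock plots below the SML → overvalued.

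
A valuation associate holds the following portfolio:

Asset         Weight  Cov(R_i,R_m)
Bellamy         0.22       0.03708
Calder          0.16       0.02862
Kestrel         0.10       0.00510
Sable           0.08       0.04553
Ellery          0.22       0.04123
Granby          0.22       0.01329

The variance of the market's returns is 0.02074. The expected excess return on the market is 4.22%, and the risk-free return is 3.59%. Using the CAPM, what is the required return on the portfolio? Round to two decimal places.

β_Bellamy = 0.03708 / 0.02074 = 1.7878
β_Calder = 0.02862 / 0.02074 = 1.3799
β_Kestrel = 0.00510 / 0.02074 = 0.2459
β_Sable = 0.04553 / 0.02074 = 2.1953
β_Ellery = 0.04123 / 0.02074 = 1.9879
β_Granby = 0.01329 / 0.02074 = 0.6408
β_P = Σ w_i β_i = 0.22×1.7878 + 0.16×1.3799 + 0.10×0.2459 + 0.08×2.1953 + 0.22×1.9879 + 0.22×0.6408 = 1.3926
E(R_P) = R_f + β_P × MRP = 3.59% + 1.3926 × 4.22% = 9.47%

9.47%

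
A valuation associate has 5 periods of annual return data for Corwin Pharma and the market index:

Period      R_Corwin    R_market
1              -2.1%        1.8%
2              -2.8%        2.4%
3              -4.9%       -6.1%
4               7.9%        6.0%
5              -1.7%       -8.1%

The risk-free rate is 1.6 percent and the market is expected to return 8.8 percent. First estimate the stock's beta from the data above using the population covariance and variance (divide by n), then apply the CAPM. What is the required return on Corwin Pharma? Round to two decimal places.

Mean R_i = (-2.1 − 2.8 − 4.9 + 7.9 − 1.7) / 5 = -0.7200%
Mean R_m = (1.8 + 2.4 − 6.1 + 6.0 − 8.1) / 5 = -0.8000%
Σ(R_i − R̄_i)(R_m − R̄_m) = 77.6800  ⇒  Cov = 77.6800 / 5 = 15.5360
Σ(R_m − R̄_m)² = 144.6200  ⇒  Var(R_m) = 144.6200 / 5 = 28.9240
β = Cov / Var(R_m) = 15.5360 / 28.9240 = 0.5371
MRP = 8.8% − 1.6% = 7.20%
E(R) = R_f + β × MRP = 1.6% + 0.5371 × 7.2% = 5.47%

5.47%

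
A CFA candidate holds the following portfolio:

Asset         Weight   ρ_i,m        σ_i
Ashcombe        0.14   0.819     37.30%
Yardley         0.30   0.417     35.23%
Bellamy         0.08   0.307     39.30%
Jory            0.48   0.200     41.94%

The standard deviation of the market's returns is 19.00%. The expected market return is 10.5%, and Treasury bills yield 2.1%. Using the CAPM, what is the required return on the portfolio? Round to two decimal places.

8.15%

β_Ashcombe = 0.819 × 37.30% / 19.00% = 1.6078
β_Yardley = 0.417 × 35.23% / 19.00% = 0.7732
β_Bellamy = 0.307 × 39.30% / 19.00% = 0.6350
β_Jory = 0.200 × 41.94% / 19.00% = 0.4415
β_P = Σ w_i β_i = 0.14×1.6078 + 0.30×0.7732 + 0.08×0.6350 + 0.48×0.4415 = 0.7198
MRP = 10.5% − 2.1% = 8.40%
E(R_P) = R_f + β_P × MRP = 2.1% + 0.7198 × 8.4% = 8.15%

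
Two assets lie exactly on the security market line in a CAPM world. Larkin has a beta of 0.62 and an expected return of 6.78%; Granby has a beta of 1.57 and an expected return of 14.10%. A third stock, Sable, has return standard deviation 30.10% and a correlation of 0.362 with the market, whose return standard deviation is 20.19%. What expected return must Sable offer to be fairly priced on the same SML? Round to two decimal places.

MRP = (14.10% − 6.78%) / (1.57 − 0.62) = 7.7053%
R_f = 6.78% − 0.62 × 7.7053% = 2.0027%
β_Sable = ρ·σ_i/σ_m = 0.362 × 30.10 / 20.19 = 0.5397
E(R_Sable) = R_f + β × MRP = 2.0027% + 0.5397 × 7.7053% = 6.16%

6.16%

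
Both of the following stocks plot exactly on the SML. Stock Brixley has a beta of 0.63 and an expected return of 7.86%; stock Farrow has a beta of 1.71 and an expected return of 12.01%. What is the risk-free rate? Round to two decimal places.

5.44%

Both satisfy E(R) = R_f + β·MRP, so the slope of the SML is
MRP = (12.01% − 7.86%) / (1.71 − 0.63) = 4.15% / 1.08 = 3.8426%
R_f = E(R_Brixley) − β_Brixley·MRP = 7.86% − 0.63 × 3.8426% = 5.4392%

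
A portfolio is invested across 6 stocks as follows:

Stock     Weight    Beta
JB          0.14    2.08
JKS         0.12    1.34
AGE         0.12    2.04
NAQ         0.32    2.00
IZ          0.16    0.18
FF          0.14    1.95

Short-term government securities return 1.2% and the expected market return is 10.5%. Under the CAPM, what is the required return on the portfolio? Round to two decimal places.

16.44%

β_P = Σ w_i β_i = 0.14×2.08 + 0.12×1.34 + 0.12×2.04 + 0.32×2.00 + 0.16×0.18 + 0.14×1.95 = 1.6386
MRP = 10.5% − 1.2% = 9.30%
E(R_P) = R_f + β_P × MRP = 1.2% + 1.6386 × 9.3% = 16.44%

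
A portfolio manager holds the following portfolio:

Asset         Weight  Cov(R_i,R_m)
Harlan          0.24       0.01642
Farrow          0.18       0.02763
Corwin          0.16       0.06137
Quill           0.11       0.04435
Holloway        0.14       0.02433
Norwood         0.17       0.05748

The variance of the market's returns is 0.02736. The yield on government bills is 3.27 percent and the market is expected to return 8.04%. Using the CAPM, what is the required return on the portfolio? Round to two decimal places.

β_Harlan = 0.01642 / 0.02736 = 0.6001
β_Farrow = 0.02763 / 0.02736 = 1.0099
β_Corwin = 0.06137 / 0.02736 = 2.2431
β_Quill = 0.04435 / 0.02736 = 1.6210
β_Holloway = 0.02433 / 0.02736 = 0.8893
β_Norwood = 0.05748 / 0.02736 = 2.1009
β_P = Σ w_i β_i = 0.24×0.6001 + 0.18×1.0099 + 0.16×2.2431 + 0.11×1.6210 + 0.14×0.8893 + 0.17×2.1009 = 1.3447
MRP = 8.04% − 3.27% = 4.77%
E(R_P) = R_f + β_P × MRP = 3.27% + 1.3447 × 4.77% = 9.68%

9.68%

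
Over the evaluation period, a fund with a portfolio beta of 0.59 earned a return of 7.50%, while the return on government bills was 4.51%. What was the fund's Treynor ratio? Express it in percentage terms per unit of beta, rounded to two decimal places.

Treynor = (R_P − R_f) / β_P = (7.50% − 4.51%) / 0.5900 = 2.99% / 0.5900 = 5.07%

5.07%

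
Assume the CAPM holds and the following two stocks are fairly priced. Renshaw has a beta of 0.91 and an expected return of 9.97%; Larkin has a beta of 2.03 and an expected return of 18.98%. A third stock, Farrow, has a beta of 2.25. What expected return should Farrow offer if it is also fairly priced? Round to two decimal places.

MRP (SML slope) = (18.98% − 9.97%) / (2.03 − 0.91) = 9.01% / 1.12 = 8.0446%
R_f (intercept) = 9.97% − 0.91 × 8.0446% = 2.6494%
E(R_Farrow) = R_f + β × MRP = 2.6494% + 2.25 × 8.0446% = 20.75%

20.75%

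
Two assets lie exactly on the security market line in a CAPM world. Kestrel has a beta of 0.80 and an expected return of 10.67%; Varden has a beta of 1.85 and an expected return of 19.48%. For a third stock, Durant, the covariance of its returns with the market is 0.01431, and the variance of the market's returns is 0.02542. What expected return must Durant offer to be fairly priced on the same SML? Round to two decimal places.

MRP = (19.48% − 10.67%) / (1.85 − 0.80) = 8.3905%
R_f = 10.67% − 0.80 × 8.3905% = 3.9576%
β_Durant = Cov / Var(R_m) = 0.01431 / 0.02542 = 0.5629
E(R_Durant) = R_f + β × MRP = 3.9576% + 0.5629 × 8.3905% = 8.68%

8.68%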